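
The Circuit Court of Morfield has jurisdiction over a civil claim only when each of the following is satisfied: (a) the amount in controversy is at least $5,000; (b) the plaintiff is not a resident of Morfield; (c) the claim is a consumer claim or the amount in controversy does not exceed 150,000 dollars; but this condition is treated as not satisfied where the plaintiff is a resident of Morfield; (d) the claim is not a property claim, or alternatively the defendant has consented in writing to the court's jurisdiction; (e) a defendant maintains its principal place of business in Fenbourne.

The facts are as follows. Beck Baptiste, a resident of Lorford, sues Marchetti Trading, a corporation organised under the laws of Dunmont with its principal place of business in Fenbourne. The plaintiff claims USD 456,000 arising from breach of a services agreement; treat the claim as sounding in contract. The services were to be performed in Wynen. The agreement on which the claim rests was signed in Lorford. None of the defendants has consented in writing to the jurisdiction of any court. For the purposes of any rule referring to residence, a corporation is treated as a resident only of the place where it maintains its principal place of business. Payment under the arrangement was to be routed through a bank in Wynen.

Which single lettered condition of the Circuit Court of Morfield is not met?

The Circuit Court of Morfield:
  (a) The amount in controversy is $456,000, which meets the 5,000 dollars floor. Met.
  (b) The plaintiff resides in Lorford, which is not Morfield. Met.
  (c) The claim is a contract claim, not a consumer claim; the amount in controversy is $456,000, above the $150,000 ceiling — none of the alternatives is met. Not satisfied.
  (d) The claim is a contract claim, not a property claim — that alternative is enough. Met.
  (e) Marchetti Trading has its principal place of business in Fenbourne. Satisfied.
Only condition (c) fails.

(c)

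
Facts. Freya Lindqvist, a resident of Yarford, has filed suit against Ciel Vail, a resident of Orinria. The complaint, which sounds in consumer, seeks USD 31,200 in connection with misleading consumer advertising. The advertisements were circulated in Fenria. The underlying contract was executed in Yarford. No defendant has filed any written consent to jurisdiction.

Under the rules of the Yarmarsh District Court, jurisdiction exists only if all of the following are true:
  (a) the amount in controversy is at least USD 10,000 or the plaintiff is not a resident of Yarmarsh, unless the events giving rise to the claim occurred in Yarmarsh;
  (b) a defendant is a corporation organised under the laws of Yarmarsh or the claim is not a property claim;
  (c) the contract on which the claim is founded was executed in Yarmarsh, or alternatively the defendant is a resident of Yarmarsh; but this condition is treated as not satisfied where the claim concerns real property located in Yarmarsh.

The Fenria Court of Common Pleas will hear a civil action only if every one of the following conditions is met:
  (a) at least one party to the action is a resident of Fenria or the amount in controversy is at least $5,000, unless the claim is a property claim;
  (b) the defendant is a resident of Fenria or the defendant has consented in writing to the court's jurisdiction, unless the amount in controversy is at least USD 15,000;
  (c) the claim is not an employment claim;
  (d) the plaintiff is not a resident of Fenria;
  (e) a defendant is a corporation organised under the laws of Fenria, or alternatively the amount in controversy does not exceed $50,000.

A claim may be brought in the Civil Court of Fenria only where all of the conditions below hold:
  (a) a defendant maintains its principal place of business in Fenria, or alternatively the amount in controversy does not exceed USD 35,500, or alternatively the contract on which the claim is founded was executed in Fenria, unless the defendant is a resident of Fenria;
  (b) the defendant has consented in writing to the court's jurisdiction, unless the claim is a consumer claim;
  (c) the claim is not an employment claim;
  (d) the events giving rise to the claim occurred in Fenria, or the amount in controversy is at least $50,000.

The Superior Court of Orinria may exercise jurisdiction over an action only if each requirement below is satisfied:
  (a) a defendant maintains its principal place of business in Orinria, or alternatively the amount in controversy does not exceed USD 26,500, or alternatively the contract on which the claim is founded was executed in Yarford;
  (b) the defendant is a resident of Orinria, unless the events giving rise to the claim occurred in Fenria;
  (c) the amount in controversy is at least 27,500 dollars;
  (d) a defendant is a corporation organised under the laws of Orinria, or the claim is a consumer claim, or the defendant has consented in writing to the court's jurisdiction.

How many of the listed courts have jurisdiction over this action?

The Yarmarsh District Court:
  (a) The amount in controversy is 31,200 dollars, which meets the USD 10,000 floor, which satisfies one of the alternatives. Condition met.
  (b) The claim is a consumer claim, not a property claim — that alternative is enough. Met.
  (c) The contract was executed in Yarford, not Yarmarsh; the defendant resides in Orinria, not Yarmarsh — every alternative fails. Fails.
  → At least one condition fails; no jurisdiction.
The Fenria Court of Common Pleas:
  (a) The amount in controversy is USD 31,200, which meets the USD 5,000 floor, which satisfies one of the alternatives. Met.
  (b) The defendant resides in Orinria, not Fenria; no such written consent has been filed — every alternative fails. However, the amount in controversy is USD 31,200, which meets the USD 15,000 floor, so the 'unless' proviso supplies this condition. Satisfied.
  (c) The claim is a consumer claim, not an employment claim. Condition met.
  (d) The plaintiff resides in Yarford, which is not Fenria. Satisfied.
  (e) The amount in controversy is USD 31,200, within the $50,000 ceiling, so one alternative holds. Satisfied.
  → Jurisdiction lies.
The Civil Court of Fenria:
  (a) The amount in controversy is USD 31,200, within the $35,500 ceiling, so one alternative holds. Condition met.
  (b) No such written consent has been filed. But the claim is a consumer claim, and the 'unless' clause therefore excuses the requirement. Satisfied.
  (c) The claim is a consumer claim, not an employment claim. Condition met.
  (d) The operative events occurred in Fenria, which satisfies one of the alternatives. Met.
  → Jurisdiction lies.
The Superior Court of Orinria:
  (a) The contract was executed in Yarford — that alternative is enough. Met.
  (b) The defendant resides in Orinria. Satisfied.
  (c) The amount in controversy is 31,200 dollars, which meets the 27,500 dollars floor. Condition met.
  (d) The claim is a consumer claim — that alternative is enough. Met.
  → Every requirement is satisfied — jurisdiction.
Courts with jurisdiction: the Fenria Court of Common Pleas, the Civil Court of Fenria, the Superior Court of Orinria — 3 in total.

3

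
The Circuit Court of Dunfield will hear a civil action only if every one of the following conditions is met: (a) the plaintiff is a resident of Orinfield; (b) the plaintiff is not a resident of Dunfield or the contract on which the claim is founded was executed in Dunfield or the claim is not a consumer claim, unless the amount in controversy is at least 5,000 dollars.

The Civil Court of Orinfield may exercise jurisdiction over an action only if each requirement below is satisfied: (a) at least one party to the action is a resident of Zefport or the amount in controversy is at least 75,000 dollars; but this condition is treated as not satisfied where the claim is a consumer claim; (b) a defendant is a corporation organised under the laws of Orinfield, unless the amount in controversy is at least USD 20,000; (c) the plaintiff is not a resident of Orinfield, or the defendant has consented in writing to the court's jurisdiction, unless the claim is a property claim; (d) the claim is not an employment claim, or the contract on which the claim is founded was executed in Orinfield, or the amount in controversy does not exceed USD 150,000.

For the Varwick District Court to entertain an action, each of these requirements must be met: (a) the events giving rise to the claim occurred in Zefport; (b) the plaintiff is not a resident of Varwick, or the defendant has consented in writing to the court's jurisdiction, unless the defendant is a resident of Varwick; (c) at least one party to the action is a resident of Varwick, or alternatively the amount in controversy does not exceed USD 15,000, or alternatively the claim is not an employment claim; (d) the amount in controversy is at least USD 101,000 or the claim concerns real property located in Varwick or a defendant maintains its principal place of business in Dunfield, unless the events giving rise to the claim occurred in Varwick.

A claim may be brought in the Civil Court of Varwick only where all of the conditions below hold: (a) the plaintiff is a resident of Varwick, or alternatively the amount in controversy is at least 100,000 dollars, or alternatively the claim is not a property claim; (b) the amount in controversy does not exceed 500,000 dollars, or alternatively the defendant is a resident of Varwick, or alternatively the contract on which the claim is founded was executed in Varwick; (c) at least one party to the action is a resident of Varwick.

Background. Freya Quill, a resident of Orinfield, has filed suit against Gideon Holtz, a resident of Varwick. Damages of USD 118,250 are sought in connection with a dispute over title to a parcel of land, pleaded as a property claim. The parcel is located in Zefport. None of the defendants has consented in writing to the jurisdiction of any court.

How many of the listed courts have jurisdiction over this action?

The Circuit Court of Dunfield:
  (a) The plaintiff resides in Orinfield. Satisfied.
  (b) The plaintiff resides in Orinfield, which is not Dunfield — that alternative is enough. Satisfied.
  → Jurisdiction lies.
The Civil Court of Orinfield:
  (a) The amount in controversy is USD 118,250, which meets the $75,000 floor, so one alternative holds. The exception is not triggered, since the claim is a property claim, not a consumer claim. Met.
  (b) No defendant is a corporation. The proviso rescues it, though: the amount in controversy is $118,250, which meets the $20,000 floor. Condition met.
  (c) The plaintiff resides in Orinfield; no such written consent has been filed — every alternative fails. But the claim is a property claim, and the 'unless' clause therefore excuses the requirement. Satisfied.
  (d) The claim is a property claim, not an employment claim, so one alternative holds. Met.
  → All conditions met; jurisdiction exists.
The Varwick District Court:
  (a) The operative events occurred in Zefport. Met.
  (b) The plaintiff resides in Orinfield, which is not Varwick — that alternative is enough. Met.
  (c) Gideon Holtz resides in Varwick, so this disjunct is met. Met.
  (d) The amount in controversy is USD 118,250, which meets the 101,000 dollars floor — that alternative is enough. Met.
  → The court has jurisdiction.
The Civil Court of Varwick:
  (a) The amount in controversy is $118,250, which meets the $100,000 floor, which satisfies one of the alternatives. Met.
  (b) The amount in controversy is USD 118,250, within the 500,000 dollars ceiling, so this disjunct is met. Satisfied.
  (c) Gideon Holtz resides in Varwick. Satisfied.
  → All conditions met; jurisdiction exists.
Courts with jurisdiction: the Circuit Court of Dunfield, the Civil Court of Orinfield, the Varwick District Court, the Civil Court of Varwick — 4 in total.

4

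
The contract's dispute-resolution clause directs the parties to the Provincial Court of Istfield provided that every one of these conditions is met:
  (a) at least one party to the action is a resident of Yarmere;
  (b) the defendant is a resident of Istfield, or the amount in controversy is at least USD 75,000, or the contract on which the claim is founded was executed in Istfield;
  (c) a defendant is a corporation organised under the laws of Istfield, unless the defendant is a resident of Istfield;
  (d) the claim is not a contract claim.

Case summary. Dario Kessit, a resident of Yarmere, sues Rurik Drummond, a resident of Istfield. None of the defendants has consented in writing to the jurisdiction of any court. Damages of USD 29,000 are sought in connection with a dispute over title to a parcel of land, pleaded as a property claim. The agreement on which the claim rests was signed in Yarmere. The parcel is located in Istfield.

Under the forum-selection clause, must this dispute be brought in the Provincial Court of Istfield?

The Provincial Court of Istfield:
  (a) Dario Kessit resides in Yarmere. Satisfied.
  (b) The defendant resides in Istfield, which satisfies one of the alternatives. Met.
  (c) No defendant is a corporation. But the defendant resides in Istfield, and the 'unless' clause therefore excuses the requirement. Satisfied.
  (d) The claim is a property claim, not a contract claim. Satisfied.
  → The clause applies.

Yes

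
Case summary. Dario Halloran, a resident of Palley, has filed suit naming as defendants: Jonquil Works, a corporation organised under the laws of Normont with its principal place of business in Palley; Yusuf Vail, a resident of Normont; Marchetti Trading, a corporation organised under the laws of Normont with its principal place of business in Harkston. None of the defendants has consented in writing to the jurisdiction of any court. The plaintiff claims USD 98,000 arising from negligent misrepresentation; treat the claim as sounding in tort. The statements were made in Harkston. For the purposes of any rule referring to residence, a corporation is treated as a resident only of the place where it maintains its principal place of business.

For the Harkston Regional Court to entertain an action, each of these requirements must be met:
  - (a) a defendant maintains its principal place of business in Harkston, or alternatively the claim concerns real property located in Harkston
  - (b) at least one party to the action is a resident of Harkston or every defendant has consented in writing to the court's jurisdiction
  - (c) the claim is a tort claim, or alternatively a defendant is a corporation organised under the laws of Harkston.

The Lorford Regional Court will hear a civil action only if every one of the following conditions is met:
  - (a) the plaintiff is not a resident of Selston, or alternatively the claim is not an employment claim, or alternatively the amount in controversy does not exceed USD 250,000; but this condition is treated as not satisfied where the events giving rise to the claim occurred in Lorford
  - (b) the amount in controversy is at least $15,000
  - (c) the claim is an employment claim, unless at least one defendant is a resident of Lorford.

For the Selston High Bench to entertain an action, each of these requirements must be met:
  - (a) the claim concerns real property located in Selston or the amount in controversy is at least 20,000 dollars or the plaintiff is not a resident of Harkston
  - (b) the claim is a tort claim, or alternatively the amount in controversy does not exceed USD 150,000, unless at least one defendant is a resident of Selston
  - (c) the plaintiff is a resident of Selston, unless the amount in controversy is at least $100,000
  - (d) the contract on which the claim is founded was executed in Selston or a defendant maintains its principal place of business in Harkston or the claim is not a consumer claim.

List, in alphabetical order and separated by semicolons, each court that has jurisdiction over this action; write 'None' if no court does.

The Harkston Regional Court:
  (a) Marchetti Trading has its principal place of business in Harkston, so one alternative holds. Satisfied.
  (b) Marchetti Trading resides in Harkston, so this disjunct is met. Met.
  (c) The claim is a tort claim — that alternative is enough. Met.
  → All conditions met; jurisdiction exists.
The Lorford Regional Court:
  (a) The plaintiff resides in Palley, which is not Selston, so one alternative holds. The carve-out does not apply: the operative events occurred in Harkston, not Lorford. Satisfied.
  (b) The amount in controversy is USD 98,000, which meets the USD 15,000 floor. Met.
  (c) The claim is a tort claim, not an employment claim. The proviso offers no rescue either, since no defendant resides in Lorford (they reside in Palley, Normont, Harkston). Fails.
  → At least one condition fails; no jurisdiction.
The Selston High Bench:
  (a) The amount in controversy is USD 98,000, which meets the USD 20,000 floor — that alternative is enough. Met.
  (b) The claim is a tort claim, so one alternative holds. Satisfied.
  (c) The plaintiff resides in Palley, not Selston. Nor does the 'unless' clause help: the amount in controversy is USD 98,000, below the 100,000 dollars floor. Fails.
  (d) Marchetti Trading has its principal place of business in Harkston, so one alternative holds. Satisfied.
  → No jurisdiction.

the Harkston Regional Court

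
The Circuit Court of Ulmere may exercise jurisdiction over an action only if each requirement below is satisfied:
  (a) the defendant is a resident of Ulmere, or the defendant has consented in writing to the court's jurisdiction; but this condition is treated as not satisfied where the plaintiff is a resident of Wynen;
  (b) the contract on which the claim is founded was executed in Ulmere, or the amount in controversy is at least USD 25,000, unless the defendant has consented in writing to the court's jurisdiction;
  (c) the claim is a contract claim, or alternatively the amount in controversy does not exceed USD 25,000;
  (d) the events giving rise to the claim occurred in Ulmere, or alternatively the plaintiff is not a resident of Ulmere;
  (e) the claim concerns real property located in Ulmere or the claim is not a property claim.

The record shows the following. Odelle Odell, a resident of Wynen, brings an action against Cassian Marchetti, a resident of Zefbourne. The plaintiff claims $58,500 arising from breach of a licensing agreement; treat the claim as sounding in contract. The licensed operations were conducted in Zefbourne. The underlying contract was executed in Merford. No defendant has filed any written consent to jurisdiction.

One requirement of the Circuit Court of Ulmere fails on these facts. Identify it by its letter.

(a)

The Circuit Court of Ulmere:
  (a) The defendant resides in Zefbourne, not Ulmere; no such written consent has been filed — every alternative fails. Not met.
  (b) The amount in controversy is $58,500, which meets the 25,000 dollars floor, which satisfies one of the alternatives. Satisfied.
  (c) The claim is a contract claim, which satisfies one of the alternatives. Condition met.
  (d) The plaintiff resides in Wynen, which is not Ulmere — that alternative is enough. Condition met.
  (e) The claim is a contract claim, not a property claim — that alternative is enough. Met.
Only condition (a) fails.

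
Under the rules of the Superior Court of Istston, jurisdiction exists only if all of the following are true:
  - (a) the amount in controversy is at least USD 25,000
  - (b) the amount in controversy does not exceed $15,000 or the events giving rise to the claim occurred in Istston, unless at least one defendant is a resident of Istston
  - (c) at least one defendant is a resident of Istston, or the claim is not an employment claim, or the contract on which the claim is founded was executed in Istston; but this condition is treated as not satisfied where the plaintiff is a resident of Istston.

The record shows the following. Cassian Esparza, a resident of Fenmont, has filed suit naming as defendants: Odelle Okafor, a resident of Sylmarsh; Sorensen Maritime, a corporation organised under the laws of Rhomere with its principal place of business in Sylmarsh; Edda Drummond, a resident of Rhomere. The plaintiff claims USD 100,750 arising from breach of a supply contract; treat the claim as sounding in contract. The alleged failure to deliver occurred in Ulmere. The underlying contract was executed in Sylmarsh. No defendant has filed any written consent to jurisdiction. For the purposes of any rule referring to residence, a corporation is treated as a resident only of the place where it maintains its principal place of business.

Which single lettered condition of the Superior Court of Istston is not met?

(b)

The Superior Court of Istston:
  (a) The amount in controversy is USD 100,750, which meets the 25,000 dollars floor. Condition met.
  (b) The amount in controversy is $100,750, above the $15,000 ceiling; the operative events occurred in Ulmere, not Istston — no alternative holds. Nor does the 'unless' clause help: no defendant resides in Istston (they reside in Sylmarsh, Sylmarsh, Rhomere). Fails.
  (c) The claim is a contract claim, not an employment claim, so this disjunct is met. The carve-out does not apply: the plaintiff resides in Fenmont, not Istston. Met.
Only condition (b) fails.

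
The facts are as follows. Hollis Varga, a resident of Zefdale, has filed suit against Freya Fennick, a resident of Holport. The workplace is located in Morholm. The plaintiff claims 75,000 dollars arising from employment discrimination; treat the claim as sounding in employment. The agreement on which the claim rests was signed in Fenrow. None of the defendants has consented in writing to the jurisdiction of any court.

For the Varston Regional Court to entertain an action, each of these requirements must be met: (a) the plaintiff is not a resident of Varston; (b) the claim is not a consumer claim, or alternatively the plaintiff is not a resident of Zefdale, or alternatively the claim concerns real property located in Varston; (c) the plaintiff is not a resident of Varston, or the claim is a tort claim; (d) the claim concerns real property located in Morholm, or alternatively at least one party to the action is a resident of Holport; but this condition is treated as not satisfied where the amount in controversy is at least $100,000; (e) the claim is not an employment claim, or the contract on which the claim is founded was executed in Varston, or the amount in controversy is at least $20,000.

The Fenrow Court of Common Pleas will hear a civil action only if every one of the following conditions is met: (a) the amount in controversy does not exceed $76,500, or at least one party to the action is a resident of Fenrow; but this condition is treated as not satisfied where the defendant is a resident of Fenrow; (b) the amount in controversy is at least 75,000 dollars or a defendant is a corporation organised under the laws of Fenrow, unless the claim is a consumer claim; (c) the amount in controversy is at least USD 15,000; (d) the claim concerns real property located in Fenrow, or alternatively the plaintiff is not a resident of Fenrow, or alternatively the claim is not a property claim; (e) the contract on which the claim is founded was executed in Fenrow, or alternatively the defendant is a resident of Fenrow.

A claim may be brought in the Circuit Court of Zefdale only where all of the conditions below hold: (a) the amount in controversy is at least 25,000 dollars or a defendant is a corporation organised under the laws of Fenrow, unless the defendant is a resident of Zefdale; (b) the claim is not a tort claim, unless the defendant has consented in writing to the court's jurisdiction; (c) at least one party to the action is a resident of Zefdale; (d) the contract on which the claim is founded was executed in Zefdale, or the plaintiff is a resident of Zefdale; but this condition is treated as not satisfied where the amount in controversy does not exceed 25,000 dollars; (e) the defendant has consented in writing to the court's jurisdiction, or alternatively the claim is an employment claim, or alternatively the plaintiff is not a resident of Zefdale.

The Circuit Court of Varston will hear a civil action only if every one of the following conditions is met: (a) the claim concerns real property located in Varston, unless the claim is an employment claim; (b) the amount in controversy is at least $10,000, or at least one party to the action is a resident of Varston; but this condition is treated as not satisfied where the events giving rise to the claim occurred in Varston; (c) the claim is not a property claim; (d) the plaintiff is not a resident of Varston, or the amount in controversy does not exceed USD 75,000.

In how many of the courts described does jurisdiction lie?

The Varston Regional Court:
  (a) The plaintiff resides in Zefdale, which is not Varston. Satisfied.
  (b) The claim is an employment claim, not a consumer claim, which satisfies one of the alternatives. Satisfied.
  (c) The plaintiff resides in Zefdale, which is not Varston, which satisfies one of the alternatives. Met.
  (d) Freya Fennick resides in Holport, which satisfies one of the alternatives. The carve-out does not apply: the amount in controversy is 75,000 dollars, below the $100,000 floor. Satisfied.
  (e) The amount in controversy is 75,000 dollars, which meets the USD 20,000 floor, so this disjunct is met. Condition met.
  → All conditions met; jurisdiction exists.
The Fenrow Court of Common Pleas:
  (a) The amount in controversy is 75,000 dollars, within the 76,500 dollars ceiling, so this disjunct is met. And the carve-out is inapplicable — the defendant resides in Holport, not Fenrow. Met.
  (b) The amount in controversy is USD 75,000, which meets the 75,000 dollars floor — that alternative is enough. Met.
  (c) The amount in controversy is USD 75,000, which meets the 15,000 dollars floor. Satisfied.
  (d) The plaintiff resides in Zefdale, which is not Fenrow, so this disjunct is met. Satisfied.
  (e) The contract was executed in Fenrow — that alternative is enough. Met.
  → The court has jurisdiction.
The Circuit Court of Zefdale:
  (a) The amount in controversy is 75,000 dollars, which meets the USD 25,000 floor, so this disjunct is met. Met.
  (b) The claim is an employment claim, not a tort claim. Met.
  (c) Hollis Varga resides in Zefdale. Condition met.
  (d) The plaintiff resides in Zefdale, so one alternative holds. The exception is not triggered, since the amount in controversy is $75,000, above the USD 25,000 ceiling. Condition met.
  (e) The claim is an employment claim, so one alternative holds. Condition met.
  → The court has jurisdiction.
The Circuit Court of Varston:
  (a) The claim does not concern real property. However, the claim is an employment claim, so the 'unless' proviso supplies this condition. Condition met.
  (b) The amount in controversy is USD 75,000, which meets the 10,000 dollars floor, so this disjunct is met. The carve-out does not apply: the operative events occurred in Morholm, not Varston. Satisfied.
  (c) The claim is an employment claim, not a property claim. Met.
  (d) The plaintiff resides in Zefdale, which is not Varston, so this disjunct is met. Condition met.
  → Jurisdiction lies.
Courts with jurisdiction: the Varston Regional Court, the Fenrow Court of Common Pleas, the Circuit Court of Zefdale, the Circuit Court of Varston — 4 in total.

4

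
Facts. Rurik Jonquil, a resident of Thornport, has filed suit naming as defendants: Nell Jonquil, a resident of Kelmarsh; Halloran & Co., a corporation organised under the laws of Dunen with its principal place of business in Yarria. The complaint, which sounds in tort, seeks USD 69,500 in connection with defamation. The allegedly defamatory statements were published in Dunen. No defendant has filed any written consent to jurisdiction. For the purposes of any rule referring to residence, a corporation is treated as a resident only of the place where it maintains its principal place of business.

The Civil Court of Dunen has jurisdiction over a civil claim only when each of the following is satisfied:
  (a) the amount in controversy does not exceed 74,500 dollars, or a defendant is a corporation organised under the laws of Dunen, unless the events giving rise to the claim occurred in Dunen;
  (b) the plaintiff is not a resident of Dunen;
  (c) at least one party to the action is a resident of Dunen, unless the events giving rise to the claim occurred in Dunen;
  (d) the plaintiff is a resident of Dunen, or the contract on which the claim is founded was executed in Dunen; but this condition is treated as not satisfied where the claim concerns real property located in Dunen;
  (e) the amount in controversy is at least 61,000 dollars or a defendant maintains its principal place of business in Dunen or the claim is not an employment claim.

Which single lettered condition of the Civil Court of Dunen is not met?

(d)

The Civil Court of Dunen:
  (a) The amount in controversy is 69,500 dollars, within the $74,500 ceiling — that alternative is enough. Condition met.
  (b) The plaintiff resides in Thornport, which is not Dunen. Condition met.
  (c) No party resides in Dunen. But the operative events occurred in Dunen, and the 'unless' clause therefore excuses the requirement. Satisfied.
  (d) The plaintiff resides in Thornport, not Dunen; no contract (and hence no place of execution) is alleged — no alternative holds. Not met.
  (e) The amount in controversy is $69,500, which meets the $61,000 floor, which satisfies one of the alternatives. Satisfied.
Only condition (d) fails.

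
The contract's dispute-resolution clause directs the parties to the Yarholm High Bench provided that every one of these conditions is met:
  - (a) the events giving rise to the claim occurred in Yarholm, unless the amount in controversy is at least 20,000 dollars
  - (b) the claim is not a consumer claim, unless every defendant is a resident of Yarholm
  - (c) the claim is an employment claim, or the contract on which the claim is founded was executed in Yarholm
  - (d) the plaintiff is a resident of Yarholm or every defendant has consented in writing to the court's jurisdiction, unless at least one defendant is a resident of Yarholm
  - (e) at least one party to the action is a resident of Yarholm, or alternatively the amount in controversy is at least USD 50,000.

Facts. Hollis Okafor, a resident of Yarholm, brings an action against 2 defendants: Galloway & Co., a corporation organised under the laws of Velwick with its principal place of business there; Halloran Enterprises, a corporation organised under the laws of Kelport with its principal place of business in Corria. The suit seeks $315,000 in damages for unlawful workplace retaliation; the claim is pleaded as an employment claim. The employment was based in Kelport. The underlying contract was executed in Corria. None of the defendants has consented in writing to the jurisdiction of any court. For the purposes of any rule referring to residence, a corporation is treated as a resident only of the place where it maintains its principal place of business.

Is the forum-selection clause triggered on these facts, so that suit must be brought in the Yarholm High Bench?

Yes

The Yarholm High Bench:
  (a) The operative events occurred in Kelport, not Yarholm. But the amount in controversy is USD 315,000, which meets the 20,000 dollars floor, and the 'unless' clause therefore excuses the requirement. Condition met.
  (b) The claim is an employment claim, not a consumer claim. Satisfied.
  (c) The claim is an employment claim, so this disjunct is met. Condition met.
  (d) The plaintiff resides in Yarholm, so one alternative holds. Satisfied.
  (e) Hollis Okafor resides in Yarholm, which satisfies one of the alternatives. Met.
  → Forum clause is triggered.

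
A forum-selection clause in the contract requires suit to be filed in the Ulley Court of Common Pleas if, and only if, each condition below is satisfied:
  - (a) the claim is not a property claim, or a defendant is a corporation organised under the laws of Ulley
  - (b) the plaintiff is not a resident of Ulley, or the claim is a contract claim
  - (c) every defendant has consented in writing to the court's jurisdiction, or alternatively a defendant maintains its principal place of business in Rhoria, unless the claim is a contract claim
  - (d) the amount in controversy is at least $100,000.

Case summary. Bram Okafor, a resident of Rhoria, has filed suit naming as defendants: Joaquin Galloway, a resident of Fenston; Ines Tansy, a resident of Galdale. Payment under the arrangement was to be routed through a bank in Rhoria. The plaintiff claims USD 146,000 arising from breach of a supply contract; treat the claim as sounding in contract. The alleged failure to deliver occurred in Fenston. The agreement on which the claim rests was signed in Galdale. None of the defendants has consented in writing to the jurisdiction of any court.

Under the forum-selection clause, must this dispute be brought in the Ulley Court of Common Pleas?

The Ulley Court of Common Pleas:
  (a) The claim is a contract claim, not a property claim, so one alternative holds. Satisfied.
  (b) The plaintiff resides in Rhoria, which is not Ulley, which satisfies one of the alternatives. Met.
  (c) No such written consent has been filed; no defendant is a corporation — none of the alternatives is met. The proviso rescues it, though: the claim is a contract claim. Met.
  (d) The amount in controversy is USD 146,000, which meets the 100,000 dollars floor. Condition met.
  → Forum clause is triggered.

Yes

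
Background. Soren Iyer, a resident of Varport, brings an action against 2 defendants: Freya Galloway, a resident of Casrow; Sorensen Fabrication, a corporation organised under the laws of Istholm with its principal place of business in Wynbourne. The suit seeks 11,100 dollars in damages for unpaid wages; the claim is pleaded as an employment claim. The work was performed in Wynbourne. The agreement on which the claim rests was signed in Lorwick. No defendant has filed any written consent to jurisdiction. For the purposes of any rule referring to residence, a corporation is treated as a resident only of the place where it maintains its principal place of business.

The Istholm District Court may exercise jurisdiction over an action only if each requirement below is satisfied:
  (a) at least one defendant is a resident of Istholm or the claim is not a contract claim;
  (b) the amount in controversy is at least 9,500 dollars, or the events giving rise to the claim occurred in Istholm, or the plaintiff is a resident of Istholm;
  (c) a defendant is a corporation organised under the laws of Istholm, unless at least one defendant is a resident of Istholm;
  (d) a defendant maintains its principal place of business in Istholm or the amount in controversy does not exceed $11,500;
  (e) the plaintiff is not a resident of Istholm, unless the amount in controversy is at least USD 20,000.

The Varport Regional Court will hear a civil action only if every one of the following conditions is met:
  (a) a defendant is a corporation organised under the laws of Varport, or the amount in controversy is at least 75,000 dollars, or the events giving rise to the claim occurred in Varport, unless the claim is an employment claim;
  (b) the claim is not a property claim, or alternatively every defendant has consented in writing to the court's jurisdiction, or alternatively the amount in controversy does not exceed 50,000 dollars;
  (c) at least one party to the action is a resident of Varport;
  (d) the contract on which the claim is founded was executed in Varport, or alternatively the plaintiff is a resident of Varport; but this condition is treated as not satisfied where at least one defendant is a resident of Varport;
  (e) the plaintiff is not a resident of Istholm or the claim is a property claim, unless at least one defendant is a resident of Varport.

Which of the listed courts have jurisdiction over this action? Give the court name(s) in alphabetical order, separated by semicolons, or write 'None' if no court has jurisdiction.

The Istholm District Court:
  (a) The claim is an employment claim, not a contract claim — that alternative is enough. Condition met.
  (b) The amount in controversy is USD 11,100, which meets the $9,500 floor — that alternative is enough. Met.
  (c) Sorensen Fabrication is organised under the laws of Istholm. Satisfied.
  (d) The amount in controversy is USD 11,100, within the 11,500 dollars ceiling — that alternative is enough. Condition met.
  (e) The plaintiff resides in Varport, which is not Istholm. Condition met.
  → All conditions met; jurisdiction exists.
The Varport Regional Court:
  (a) The corporate defendant(s) are organised in Istholm, not Varport; the amount in controversy is $11,100, below the $75,000 floor; the operative events occurred in Wynbourne, not Varport — none of the alternatives is met. However, the claim is an employment claim, so the 'unless' proviso supplies this condition. Condition met.
  (b) The claim is an employment claim, not a property claim — that alternative is enough. Condition met.
  (c) Soren Iyer resides in Varport. Condition met.
  (d) The plaintiff resides in Varport, so this disjunct is met. The exception is not triggered, since no defendant resides in Varport (they reside in Casrow, Wynbourne). Condition met.
  (e) The plaintiff resides in Varport, which is not Istholm, so one alternative holds. Met.
  → Every requirement is satisfied — jurisdiction.

the Istholm District Court; the Varport Regional Court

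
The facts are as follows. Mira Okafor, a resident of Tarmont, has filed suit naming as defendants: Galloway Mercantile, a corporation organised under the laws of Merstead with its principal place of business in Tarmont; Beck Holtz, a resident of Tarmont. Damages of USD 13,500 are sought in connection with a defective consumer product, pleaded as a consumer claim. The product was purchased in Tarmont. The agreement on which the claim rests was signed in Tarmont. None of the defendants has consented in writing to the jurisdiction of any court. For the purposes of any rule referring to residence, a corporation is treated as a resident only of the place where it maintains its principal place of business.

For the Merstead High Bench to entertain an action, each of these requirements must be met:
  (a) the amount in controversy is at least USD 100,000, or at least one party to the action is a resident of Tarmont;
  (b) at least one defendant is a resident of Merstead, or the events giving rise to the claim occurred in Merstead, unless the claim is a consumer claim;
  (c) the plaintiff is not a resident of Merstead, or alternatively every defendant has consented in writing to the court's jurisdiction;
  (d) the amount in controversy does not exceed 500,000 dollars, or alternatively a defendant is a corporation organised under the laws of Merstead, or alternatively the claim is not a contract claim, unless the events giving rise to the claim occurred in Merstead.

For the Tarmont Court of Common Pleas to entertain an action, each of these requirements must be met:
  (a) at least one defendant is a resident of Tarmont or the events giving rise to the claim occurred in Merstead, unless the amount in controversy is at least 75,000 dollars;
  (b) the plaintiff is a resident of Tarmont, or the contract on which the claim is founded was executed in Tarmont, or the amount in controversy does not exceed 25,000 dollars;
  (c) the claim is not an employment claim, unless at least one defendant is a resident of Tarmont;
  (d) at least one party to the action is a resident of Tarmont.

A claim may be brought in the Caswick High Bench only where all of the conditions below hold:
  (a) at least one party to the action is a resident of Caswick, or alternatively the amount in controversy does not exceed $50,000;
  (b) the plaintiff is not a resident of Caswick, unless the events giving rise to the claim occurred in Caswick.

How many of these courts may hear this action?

The Merstead High Bench:
  (a) Mira Okafor resides in Tarmont, so this disjunct is met. Satisfied.
  (b) No defendant resides in Merstead (they reside in Tarmont, Tarmont); the operative events occurred in Tarmont, not Merstead — no alternative holds. But the claim is a consumer claim, and the 'unless' clause therefore excuses the requirement. Condition met.
  (c) The plaintiff resides in Tarmont, which is not Merstead, which satisfies one of the alternatives. Satisfied.
  (d) The amount in controversy is USD 13,500, within the USD 500,000 ceiling, so this disjunct is met. Condition met.
  → All conditions met; jurisdiction exists.
The Tarmont Court of Common Pleas:
  (a) Galloway Mercantile resides in Tarmont, which satisfies one of the alternatives. Met.
  (b) The plaintiff resides in Tarmont, so this disjunct is met. Met.
  (c) The claim is a consumer claim, not an employment claim. Satisfied.
  (d) Mira Okafor resides in Tarmont. Satisfied.
  → Every requirement is satisfied — jurisdiction.
The Caswick High Bench:
  (a) The amount in controversy is $13,500, within the 50,000 dollars ceiling — that alternative is enough. Condition met.
  (b) The plaintiff resides in Tarmont, which is not Caswick. Met.
  → Jurisdiction lies.
Courts with jurisdiction: the Merstead High Bench, the Tarmont Court of Common Pleas, the Caswick High Bench — 3 in total.

3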